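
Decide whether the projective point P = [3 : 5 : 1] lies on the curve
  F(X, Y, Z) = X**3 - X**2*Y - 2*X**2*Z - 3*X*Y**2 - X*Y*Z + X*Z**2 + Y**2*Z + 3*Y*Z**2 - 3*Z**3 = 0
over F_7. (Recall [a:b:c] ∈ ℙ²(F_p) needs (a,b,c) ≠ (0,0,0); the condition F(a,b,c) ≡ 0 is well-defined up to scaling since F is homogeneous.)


F(3,5,1) ≡ 2 (mod 7); P is NOT on the curve.

Evaluate F(3, 5, 1) term-by-term (mod 7).
  X**3 ↦ 1·27·1·1 = 27
  -X**2*Y ↦ -1·9·5·1 = -45
  -2*X**2*Z ↦ -2·9·1·1 = -18
  -3*X*Y**2 ↦ -3·3·25·1 = -225
  -X*Y*Z ↦ -1·3·5·1 = -15
  X*Z**2 ↦ 1·3·1·1 = 3
  Y**2*Z ↦ 1·1·25·1 = 25
  3*Y*Z**2 ↦ 3·1·5·1 = 15
  -3*Z**3 ↦ -3·1·1·1 = -3
Sum: F(3, 5, 1) = (27) + (-45) + (-18) + (-225) + (-15) + (3) + (25) + (15) + (-3) = -236.
Reducing mod 7: -236 ≡ 2 (mod 7).
Since F(a, b, c) ≡ 2 ≠ 0 (mod 7), P does NOT lie on the curve.


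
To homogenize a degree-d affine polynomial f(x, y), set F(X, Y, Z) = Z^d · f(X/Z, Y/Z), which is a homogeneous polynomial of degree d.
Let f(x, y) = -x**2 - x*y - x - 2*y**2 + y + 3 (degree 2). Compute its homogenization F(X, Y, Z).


F(X, Y, Z) = -X**2 - X*Y - X*Z - 2*Y**2 + Y*Z + 3*Z**2

deg(f) = 2.
Substitute x = X/Z, y = Y/Z into f, then multiply by Z^2.
  monomial -1·x^2·y^0 ↦ -1·X^2·Y^0·Z^0.
  monomial -1·x^1·y^1 ↦ -1·X^1·Y^1·Z^0.
  monomial -1·x^1·y^0 ↦ -1·X^1·Y^0·Z^1.
  monomial -2·x^0·y^2 ↦ -2·X^0·Y^2·Z^0.
  monomial 1·x^0·y^1 ↦ 1·X^0·Y^1·Z^1.
  monomial 3·x^0·y^0 ↦ 3·X^0·Y^0·Z^2.
Collecting: F(X, Y, Z) = -X**2 - X*Y - X*Z - 2*Y**2 + Y*Z + 3*Z**2.


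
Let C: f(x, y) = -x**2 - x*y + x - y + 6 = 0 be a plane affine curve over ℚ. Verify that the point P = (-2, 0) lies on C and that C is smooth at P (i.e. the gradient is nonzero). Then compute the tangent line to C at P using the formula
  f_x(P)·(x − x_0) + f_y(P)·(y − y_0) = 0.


Tangent line at P: 5*x + y + 10 = 0.

Step 1: f(-2, 0) = 0, so P lies on C.
Step 2: partial derivatives
  f_x(x, y) = -2*x - y + 1, f_y(x, y) = -x - 1.
  f_x(P) = 5, f_y(P) = 1 (gradient nonzero, so P is smooth).
Step 3: tangent line at P: 5·(x − -2) + 1·(y − 0) = 0.
Expanding: 5*x + y + 10 = 0.


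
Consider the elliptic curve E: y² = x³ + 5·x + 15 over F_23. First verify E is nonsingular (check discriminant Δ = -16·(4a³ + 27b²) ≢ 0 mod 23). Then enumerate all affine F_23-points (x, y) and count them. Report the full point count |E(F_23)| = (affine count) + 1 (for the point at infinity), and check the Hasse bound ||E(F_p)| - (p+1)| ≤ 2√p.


Affine points = {(5, 2), (5, 21), (6, 10), (6, 13), (7, 5), (7, 18), (12, 3), (12, 20), (13, 0), (14, 0), (18, 7), (18, 16), (19, 0), (22, 3), (22, 20)}; affine count = 15; |E(F_23)| = 16.

Discriminant check: Δ ∝ 4a³ + 27b² = 4·5³ + 27·15² = 4·125 + 27·225 ≡ 20 (mod 23). Nonzero ⇒ E is nonsingular.
For each x ∈ F_23, compute rhs = x³ + 5·x + 15 mod 23, then count y ∈ F_23 with y² ≡ rhs.
  x = 0: rhs = 15, matching y values: none (0 points).
  x = 1: rhs = 21, matching y values: none (0 points).
  x = 2: rhs = 10, matching y values: none (0 points).
  x = 3: rhs = 11, matching y values: none (0 points).
  x = 4: rhs = 7, matching y values: none (0 points).
  x = 5: rhs = 4, matching y values: 2, 21 (2 points).
  x = 6: rhs = 8, matching y values: 10, 13 (2 points).
  x = 7: rhs = 2, matching y values: 5, 18 (2 points).
  x = 8: rhs = 15, matching y values: none (0 points).
  x = 9: rhs = 7, matching y values: none (0 points).
  x = 10: rhs = 7, matching y values: none (0 points).
  x = 11: rhs = 21, matching y values: none (0 points).
  x = 12: rhs = 9, matching y values: 3, 20 (2 points).
  x = 13: rhs = 0, matching y values: 0 (1 points).
  x = 14: rhs = 0, matching y values: 0 (1 points).
  x = 15: rhs = 15, matching y values: none (0 points).
  x = 16: rhs = 5, matching y values: none (0 points).
  x = 17: rhs = 22, matching y values: none (0 points).
  x = 18: rhs = 3, matching y values: 7, 16 (2 points).
  x = 19: rhs = 0, matching y values: 0 (1 points).
  x = 20: rhs = 19, matching y values: none (0 points).
  x = 21: rhs = 20, matching y values: none (0 points).
  x = 22: rhs = 9, matching y values: 3, 20 (2 points).
Total affine count: 15.
Full point count |E(F_23)| = 15 + 1 = 16.
Hasse bound: |16 − (23+1)| = |-8| = 8 ≤ 2√23 ≈ 9.5917 ✓.


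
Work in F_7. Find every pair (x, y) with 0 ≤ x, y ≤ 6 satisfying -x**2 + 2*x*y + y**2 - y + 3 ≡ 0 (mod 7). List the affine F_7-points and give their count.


Affine F_7-points: {(1, 3), (3, 1), (5, 2), (5, 3), (6, 1), (6, 2)}; count = 6.

For each of the 49 pairs (x, y) ∈ F_7², evaluate f(x, y) mod 7. Record the zeros.
  x = 0: [0↦3, 1↦3, 2↦5, 3↦2, 4↦1, 5↦2, 6↦5]  zeros at y ∈ ∅
  x = 1: [0↦2, 1↦4, 2↦1, 3↦0, 4↦1, 5↦4, 6↦2]  zeros at y ∈ {3}
  x = 2: [0↦6, 1↦3, 2↦2, 3↦3, 4↦6, 5↦4, 6↦4]  zeros at y ∈ ∅
  x = 3: [0↦1, 1↦0, 2↦1, 3↦4, 4↦2, 5↦2, 6↦4]  zeros at y ∈ {1}
  x = 4: [0↦1, 1↦2, 2↦5, 3↦3, 4↦3, 5↦5, 6↦2]  zeros at y ∈ ∅
  x = 5: [0↦6, 1↦2, 2↦0, 3↦0, 4↦2, 5↦6, 6↦5]  zeros at y ∈ {2, 3}
  x = 6: [0↦2, 1↦0, 2↦0, 3↦2, 4↦6, 5↦5, 6↦6]  zeros at y ∈ {1, 2}
Collecting zeros: affine points = {(1, 3), (3, 1), (5, 2), (5, 3), (6, 1), (6, 2)}.
Total count |C(F_7)_aff| = 6.


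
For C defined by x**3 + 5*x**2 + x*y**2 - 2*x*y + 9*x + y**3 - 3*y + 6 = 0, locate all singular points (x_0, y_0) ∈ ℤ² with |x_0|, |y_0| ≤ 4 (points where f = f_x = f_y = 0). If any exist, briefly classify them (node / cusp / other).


Singular points: {(-2, 1)}; classification: node.

Compute partial derivatives:
  f_x = 3*x**2 + 10*x + y**2 - 2*y + 9.
  f_y = 2*x*y - 2*x + 3*y**2 - 3.
Scan x_0 ∈ {−4, ..., 4}. For each x_0, f_y(x_0, y) is a polynomial in y; find its integer roots y ∈ {−4, ..., 4}, then test f_x and f at those candidates.
  x = -4: f_y(-4, y) = 3*y**2 - 8*y + 5; vanishes at y ∈ {1}. (-4, 1): f_x = 16 ≠ 0.
  x = -3: f_y(-3, y) = 3*y**2 - 6*y + 3; vanishes at y ∈ {1}. (-3, 1): f_x = 5 ≠ 0.
  x = -2: f_y(-2, y) = 3*y**2 - 4*y + 1; vanishes at y ∈ {1}. (-2, 1): f_x = 0, f = 0 — SINGULAR.
  x = -1: f_y(-1, y) = 3*y**2 - 2*y - 1; vanishes at y ∈ {1}. (-1, 1): f_x = 1 ≠ 0.
  x = 0: f_y(0, y) = 3*y**2 - 3; vanishes at y ∈ {-1, 1}. (0, -1): f_x = 12 ≠ 0; (0, 1): f_x = 8 ≠ 0.
  x = 1: f_y(1, y) = 3*y**2 + 2*y - 5; vanishes at y ∈ {1}. (1, 1): f_x = 21 ≠ 0.
  x = 2: f_y(2, y) = 3*y**2 + 4*y - 7; vanishes at y ∈ {1}. (2, 1): f_x = 40 ≠ 0.
  x = 3: f_y(3, y) = 3*y**2 + 6*y - 9; vanishes at y ∈ {-3, 1}. (3, -3): f_x = 81 ≠ 0; (3, 1): f_x = 65 ≠ 0.
  x = 4: f_y(4, y) = 3*y**2 + 8*y - 11; vanishes at y ∈ {1}. (4, 1): f_x = 96 ≠ 0.
Only singular point on the grid: (-2, 1).
Classify: substitute x = -2 + u, y = 1 + v and expand: f = u**3 - u**2 + u*v**2 + v**3 + v**2.
No constant or linear terms (consistent with a singular point). Quadratic part: -u**2 + v**2. Cubic part: u**3 + u*v**2 + v**3.
The quadratic part v**2 - u**2 = (v − u)(v + u) splits into two distinct linear factors, so there are two distinct tangent lines y − 1 = ±(x − -2) — this is a node (ordinary double point).
Classification: node.


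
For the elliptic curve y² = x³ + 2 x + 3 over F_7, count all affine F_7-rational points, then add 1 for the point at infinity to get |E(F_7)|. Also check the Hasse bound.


Affine points = {(2, 1), (2, 6), (3, 1), (3, 6), (6, 0)}; affine count = 5; |E(F_7)| = 6.

Discriminant check: Δ ∝ 4a³ + 27b² = 4·2³ + 27·3² = 4·8 + 27·9 ≡ 2 (mod 7). Nonzero ⇒ E is nonsingular.
For each x ∈ F_7, compute rhs = x³ + 2·x + 3 mod 7, then count y ∈ F_7 with y² ≡ rhs.
  x = 0: rhs = 3, matching y values: none (0 points).
  x = 1: rhs = 6, matching y values: none (0 points).
  x = 2: rhs = 1, matching y values: 1, 6 (2 points).
  x = 3: rhs = 1, matching y values: 1, 6 (2 points).
  x = 4: rhs = 5, matching y values: none (0 points).
  x = 5: rhs = 5, matching y values: none (0 points).
  x = 6: rhs = 0, matching y values: 0 (1 points).
Total affine count: 5.
Full point count |E(F_7)| = 5 + 1 = 6.
Hasse bound: |6 − (7+1)| = |-2| = 2 ≤ 2√7 ≈ 5.2915 ✓.


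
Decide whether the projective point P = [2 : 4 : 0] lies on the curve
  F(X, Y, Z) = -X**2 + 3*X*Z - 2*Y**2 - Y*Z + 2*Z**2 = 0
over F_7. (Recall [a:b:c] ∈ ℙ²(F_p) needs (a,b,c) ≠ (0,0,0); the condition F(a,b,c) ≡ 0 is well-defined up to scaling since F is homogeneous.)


F(2,4,0) ≡ 6 (mod 7); P is NOT on the curve.

Evaluate F(2, 4, 0) term-by-term (mod 7).
  -X**2 ↦ -1·4·1·1 = -4
  3*X*Z ↦ 3·2·1·0 = 0
  -2*Y**2 ↦ -2·1·16·1 = -32
  -Y*Z ↦ -1·1·4·0 = 0
  2*Z**2 ↦ 2·1·1·0 = 0
Sum: F(2, 4, 0) = (-4) + (0) + (-32) + (0) + (0) = -36.
Reducing mod 7: -36 ≡ 6 (mod 7).
Since F(a, b, c) ≡ 6 ≠ 0 (mod 7), P does NOT lie on the curve.


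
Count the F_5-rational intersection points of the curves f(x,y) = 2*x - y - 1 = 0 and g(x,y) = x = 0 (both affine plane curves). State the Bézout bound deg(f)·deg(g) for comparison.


Common zeros: {(0, 4)}; count = 1; Bézout bound = 1.

deg(f) = 1, deg(g) = 1, so Bézout bound = 1.
Scan x ∈ F_5. For each x, list the y ∈ F_5 with f(x, y) ≡ 0 and those with g(x, y) ≡ 0 (mod 5); the common zeros in that column are the intersection.
  x = 0: f ≡ 0 at y ∈ {4}; g ≡ 0 at y ∈ {0, 1, 2, 3, 4}; common: {4}.
  x = 1: f ≡ 0 at y ∈ {1}; g ≡ 0 at y ∈ ∅; common: ∅.
  x = 2: f ≡ 0 at y ∈ {3}; g ≡ 0 at y ∈ ∅; common: ∅.
  x = 3: f ≡ 0 at y ∈ {0}; g ≡ 0 at y ∈ ∅; common: ∅.
  x = 4: f ≡ 0 at y ∈ {2}; g ≡ 0 at y ∈ ∅; common: ∅.
Collecting: common zeros = {(0, 4)}, so the count is 1.
Comparison with the Bézout bound: 1 ≤ 1 = deg(f)·deg(g), as expected for curves with no common component (the bound is attained).


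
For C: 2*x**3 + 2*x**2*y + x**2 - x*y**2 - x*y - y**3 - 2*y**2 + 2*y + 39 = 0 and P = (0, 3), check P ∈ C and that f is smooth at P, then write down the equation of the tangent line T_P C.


Tangent line at P: -12*x - 37*y + 111 = 0.

Step 1: f(0, 3) = 0, so P lies on C.
Step 2: partial derivatives
  f_x(x, y) = 6*x**2 + 4*x*y + 2*x - y**2 - y, f_y(x, y) = 2*x**2 - 2*x*y - x - 3*y**2 - 4*y + 2.
  f_x(P) = -12, f_y(P) = -37 (gradient nonzero, so P is smooth).
Step 3: tangent line at P: -12·(x − 0) + -37·(y − 3) = 0.
Expanding: -12*x - 37*y + 111 = 0.


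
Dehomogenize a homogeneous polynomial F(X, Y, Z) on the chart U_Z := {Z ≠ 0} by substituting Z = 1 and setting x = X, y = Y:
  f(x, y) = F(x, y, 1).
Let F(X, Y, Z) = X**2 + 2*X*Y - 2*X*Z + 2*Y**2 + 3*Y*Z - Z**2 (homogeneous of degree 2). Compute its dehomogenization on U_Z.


f(x, y) = x**2 + 2*x*y - 2*x + 2*y**2 + 3*y - 1

On U_Z we set Z = 1. Each monomial c·X^i·Y^j·Z^k in F becomes c·x^i·y^j·1^k = c·x^i·y^j.
Substituting Z = 1: F(X, Y, 1) = x**2 + 2*x*y - 2*x + 2*y**2 + 3*y - 1.
Note: deg(f) ≤ deg(F) = 2; strict inequality happens when F is divisible by Z (lost terms).


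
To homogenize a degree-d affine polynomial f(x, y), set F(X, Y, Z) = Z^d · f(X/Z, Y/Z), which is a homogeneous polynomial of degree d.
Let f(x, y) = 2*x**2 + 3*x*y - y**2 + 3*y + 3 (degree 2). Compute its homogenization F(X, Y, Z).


F(X, Y, Z) = 2*X**2 + 3*X*Y - Y**2 + 3*Y*Z + 3*Z**2

deg(f) = 2.
Substitute x = X/Z, y = Y/Z into f, then multiply by Z^2.
  monomial 2·x^2·y^0 ↦ 2·X^2·Y^0·Z^0.
  monomial 3·x^1·y^1 ↦ 3·X^1·Y^1·Z^0.
  monomial -1·x^0·y^2 ↦ -1·X^0·Y^2·Z^0.
  monomial 3·x^0·y^1 ↦ 3·X^0·Y^1·Z^1.
  monomial 3·x^0·y^0 ↦ 3·X^0·Y^0·Z^2.
Collecting: F(X, Y, Z) = 2*X**2 + 3*X*Y - Y**2 + 3*Y*Z + 3*Z**2.


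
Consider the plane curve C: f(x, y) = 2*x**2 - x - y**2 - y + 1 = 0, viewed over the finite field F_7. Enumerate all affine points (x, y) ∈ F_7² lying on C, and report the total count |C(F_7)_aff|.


Affine F_7-points: {(1, 1), (1, 5), (2, 0), (2, 6), (3, 1), (3, 5)}; count = 6.

For each of the 49 pairs (x, y) ∈ F_7², evaluate f(x, y) mod 7. Record the zeros.
  x = 0: [0↦1, 1↦6, 2↦2, 3↦3, 4↦2, 5↦6, 6↦1]  zeros at y ∈ ∅
  x = 1: [0↦2, 1↦0, 2↦3, 3↦4, 4↦3, 5↦0, 6↦2]  zeros at y ∈ {1, 5}
  x = 2: [0↦0, 1↦5, 2↦1, 3↦2, 4↦1, 5↦5, 6↦0]  zeros at y ∈ {0, 6}
  x = 3: [0↦2, 1↦0, 2↦3, 3↦4, 4↦3, 5↦0, 6↦2]  zeros at y ∈ {1, 5}
  x = 4: [0↦1, 1↦6, 2↦2, 3↦3, 4↦2, 5↦6, 6↦1]  zeros at y ∈ ∅
  x = 5: [0↦4, 1↦2, 2↦5, 3↦6, 4↦5, 5↦2, 6↦4]  zeros at y ∈ ∅
  x = 6: [0↦4, 1↦2, 2↦5, 3↦6, 4↦5, 5↦2, 6↦4]  zeros at y ∈ ∅
Collecting zeros: affine points = {(1, 1), (1, 5), (2, 0), (2, 6), (3, 1), (3, 5)}.
Total count |C(F_7)_aff| = 6.


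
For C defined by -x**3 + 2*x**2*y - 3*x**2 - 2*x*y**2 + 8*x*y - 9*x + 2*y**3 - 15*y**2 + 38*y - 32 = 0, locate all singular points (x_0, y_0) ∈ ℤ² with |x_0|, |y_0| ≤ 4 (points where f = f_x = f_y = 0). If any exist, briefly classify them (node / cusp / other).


Singular points: {(1, 3)}; classification: cusp.

Compute partial derivatives:
  f_x = -3*x**2 + 4*x*y - 6*x - 2*y**2 + 8*y - 9.
  f_y = 2*x**2 - 4*x*y + 8*x + 6*y**2 - 30*y + 38.
Scan x_0 ∈ {−4, ..., 4}. For each x_0, f_y(x_0, y) is a polynomial in y; find its integer roots y ∈ {−4, ..., 4}, then test f_x and f at those candidates.
  x = -4: f_y(-4, y) = 6*y**2 - 14*y + 38; no integer root y with |y| ≤ 4.
  x = -3: f_y(-3, y) = 6*y**2 - 18*y + 32; no integer root y with |y| ≤ 4.
  x = -2: f_y(-2, y) = 6*y**2 - 22*y + 30; no integer root y with |y| ≤ 4.
  x = -1: f_y(-1, y) = 6*y**2 - 26*y + 32; no integer root y with |y| ≤ 4.
  x = 0: f_y(0, y) = 6*y**2 - 30*y + 38; no integer root y with |y| ≤ 4.
  x = 1: f_y(1, y) = 6*y**2 - 34*y + 48; vanishes at y ∈ {3}. (1, 3): f_x = 0, f = 0 — SINGULAR.
  x = 2: f_y(2, y) = 6*y**2 - 38*y + 62; no integer root y with |y| ≤ 4.
  x = 3: f_y(3, y) = 6*y**2 - 42*y + 80; no integer root y with |y| ≤ 4.
  x = 4: f_y(4, y) = 6*y**2 - 46*y + 102; no integer root y with |y| ≤ 4.
Only singular point on the grid: (1, 3).
Classify: substitute x = 1 + u, y = 3 + v and expand: f = -u**3 + 2*u**2*v - 2*u*v**2 + 2*v**3 + v**2.
No constant or linear terms (consistent with a singular point). Quadratic part: v**2. Cubic part: -u**3 + 2*u**2*v - 2*u*v**2 + 2*v**3.
The quadratic part v**2 is a perfect square, so there is a single (double) tangent line v = 0, i.e. y = 3. Restricting the cubic part to that line (v = 0) leaves -u**3 ≠ 0, so f is not divisible by v and the branch is v² ≈ u**3 to lowest order — this is a cusp.
Classification: cusp.


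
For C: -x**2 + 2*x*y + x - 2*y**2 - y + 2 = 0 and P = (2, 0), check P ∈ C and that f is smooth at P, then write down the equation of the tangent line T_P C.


Tangent line at P: -3*x + 3*y + 6 = 0.

Step 1: f(2, 0) = 0, so P lies on C.
Step 2: partial derivatives
  f_x(x, y) = -2*x + 2*y + 1, f_y(x, y) = 2*x - 4*y - 1.
  f_x(P) = -3, f_y(P) = 3 (gradient nonzero, so P is smooth).
Step 3: tangent line at P: -3·(x − 2) + 3·(y − 0) = 0.
Expanding: -3*x + 3*y + 6 = 0.


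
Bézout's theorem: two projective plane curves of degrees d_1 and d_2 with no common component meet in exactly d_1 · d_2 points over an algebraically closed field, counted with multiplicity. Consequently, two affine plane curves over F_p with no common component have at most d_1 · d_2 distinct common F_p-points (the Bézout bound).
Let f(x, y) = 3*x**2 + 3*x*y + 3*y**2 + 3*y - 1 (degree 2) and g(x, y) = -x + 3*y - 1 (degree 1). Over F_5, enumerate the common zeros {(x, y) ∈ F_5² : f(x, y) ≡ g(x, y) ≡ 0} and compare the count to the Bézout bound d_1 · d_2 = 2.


Common zeros: ∅; count = 0; Bézout bound = 2.

deg(f) = 2, deg(g) = 1, so Bézout bound = 2.
Scan x ∈ F_5. For each x, list the y ∈ F_5 with f(x, y) ≡ 0 and those with g(x, y) ≡ 0 (mod 5); the common zeros in that column are the intersection.
  x = 0: f ≡ 0 at y ∈ {1, 3}; g ≡ 0 at y ∈ {2}; common: ∅.
  x = 1: f ≡ 0 at y ∈ ∅; g ≡ 0 at y ∈ {4}; common: ∅.
  x = 2: f ≡ 0 at y ∈ {3, 4}; g ≡ 0 at y ∈ {1}; common: ∅.
  x = 3: f ≡ 0 at y ∈ ∅; g ≡ 0 at y ∈ {3}; common: ∅.
  x = 4: f ≡ 0 at y ∈ {1, 4}; g ≡ 0 at y ∈ {0}; common: ∅.
Collecting: common zeros = ∅, so the count is 0.
Comparison with the Bézout bound: 0 ≤ 2 = deg(f)·deg(g), as expected for curves with no common component (the affine F_5-count falls short of the bound because intersections may lie at infinity, over extension fields, or carry multiplicity).


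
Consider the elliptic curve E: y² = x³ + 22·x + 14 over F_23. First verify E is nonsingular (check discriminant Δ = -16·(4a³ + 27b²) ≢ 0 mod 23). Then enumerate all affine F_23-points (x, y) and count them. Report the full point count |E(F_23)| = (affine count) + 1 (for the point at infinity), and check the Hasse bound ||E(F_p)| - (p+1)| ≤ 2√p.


Affine points = {(8, 9), (8, 14), (11, 0), (13, 6), (13, 17), (15, 4), (15, 19), (16, 0), (18, 3), (18, 20), (19, 0), (20, 6), (20, 17), (21, 10), (21, 13)}; affine count = 15; |E(F_23)| = 16.

Discriminant check: Δ ∝ 4a³ + 27b² = 4·22³ + 27·14² = 4·10648 + 27·196 ≡ 21 (mod 23). Nonzero ⇒ E is nonsingular.
For each x ∈ F_23, compute rhs = x³ + 22·x + 14 mod 23, then count y ∈ F_23 with y² ≡ rhs.
  x = 0: rhs = 14, matching y values: none (0 points).
  x = 1: rhs = 14, matching y values: none (0 points).
  x = 2: rhs = 20, matching y values: none (0 points).
  x = 3: rhs = 15, matching y values: none (0 points).
  x = 4: rhs = 5, matching y values: none (0 points).
  x = 5: rhs = 19, matching y values: none (0 points).
  x = 6: rhs = 17, matching y values: none (0 points).
  x = 7: rhs = 5, matching y values: none (0 points).
  x = 8: rhs = 12, matching y values: 9, 14 (2 points).
  x = 9: rhs = 21, matching y values: none (0 points).
  x = 10: rhs = 15, matching y values: none (0 points).
  x = 11: rhs = 0, matching y values: 0 (1 points).
  x = 12: rhs = 5, matching y values: none (0 points).
  x = 13: rhs = 13, matching y values: 6, 17 (2 points).
  x = 14: rhs = 7, matching y values: none (0 points).
  x = 15: rhs = 16, matching y values: 4, 19 (2 points).
  x = 16: rhs = 0, matching y values: 0 (1 points).
  x = 17: rhs = 11, matching y values: none (0 points).
  x = 18: rhs = 9, matching y values: 3, 20 (2 points).
  x = 19: rhs = 0, matching y values: 0 (1 points).
  x = 20: rhs = 13, matching y values: 6, 17 (2 points).
  x = 21: rhs = 8, matching y values: 10, 13 (2 points).
  x = 22: rhs = 14, matching y values: none (0 points).
Total affine count: 15.
Full point count |E(F_23)| = 15 + 1 = 16.
Hasse bound: |16 − (23+1)| = |-8| = 8 ≤ 2√23 ≈ 9.5917 ✓.


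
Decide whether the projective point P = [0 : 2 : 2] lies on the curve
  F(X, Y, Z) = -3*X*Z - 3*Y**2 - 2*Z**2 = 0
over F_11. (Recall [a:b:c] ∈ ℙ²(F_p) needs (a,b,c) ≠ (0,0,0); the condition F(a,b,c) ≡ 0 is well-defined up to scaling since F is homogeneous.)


F(0,2,2) ≡ 2 (mod 11); P is NOT on the curve.

Evaluate F(0, 2, 2) term-by-term (mod 11).
  -3*X*Z ↦ -3·0·1·2 = 0
  -3*Y**2 ↦ -3·1·4·1 = -12
  -2*Z**2 ↦ -2·1·1·4 = -8
Sum: F(0, 2, 2) = (0) + (-12) + (-8) = -20.
Reducing mod 11: -20 ≡ 2 (mod 11).
Since F(a, b, c) ≡ 2 ≠ 0 (mod 11), P does NOT lie on the curve.


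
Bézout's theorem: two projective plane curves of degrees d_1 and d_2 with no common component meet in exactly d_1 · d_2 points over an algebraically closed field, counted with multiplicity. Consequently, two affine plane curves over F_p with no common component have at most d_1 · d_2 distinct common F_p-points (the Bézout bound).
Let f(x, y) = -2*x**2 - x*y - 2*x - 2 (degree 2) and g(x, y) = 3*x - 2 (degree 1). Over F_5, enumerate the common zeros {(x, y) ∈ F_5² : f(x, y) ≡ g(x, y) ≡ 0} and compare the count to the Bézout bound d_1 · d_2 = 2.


Common zeros: {(4, 2)}; count = 1; Bézout bound = 2.

deg(f) = 2, deg(g) = 1, so Bézout bound = 2.
Scan x ∈ F_5. For each x, list the y ∈ F_5 with f(x, y) ≡ 0 and those with g(x, y) ≡ 0 (mod 5); the common zeros in that column are the intersection.
  x = 0: f ≡ 0 at y ∈ ∅; g ≡ 0 at y ∈ ∅; common: ∅.
  x = 1: f ≡ 0 at y ∈ {4}; g ≡ 0 at y ∈ ∅; common: ∅.
  x = 2: f ≡ 0 at y ∈ {3}; g ≡ 0 at y ∈ ∅; common: ∅.
  x = 3: f ≡ 0 at y ∈ {3}; g ≡ 0 at y ∈ ∅; common: ∅.
  x = 4: f ≡ 0 at y ∈ {2}; g ≡ 0 at y ∈ {0, 1, 2, 3, 4}; common: {2}.
Collecting: common zeros = {(4, 2)}, so the count is 1.
Comparison with the Bézout bound: 1 ≤ 2 = deg(f)·deg(g), as expected for curves with no common component (the affine F_5-count falls short of the bound because intersections may lie at infinity, over extension fields, or carry multiplicity).


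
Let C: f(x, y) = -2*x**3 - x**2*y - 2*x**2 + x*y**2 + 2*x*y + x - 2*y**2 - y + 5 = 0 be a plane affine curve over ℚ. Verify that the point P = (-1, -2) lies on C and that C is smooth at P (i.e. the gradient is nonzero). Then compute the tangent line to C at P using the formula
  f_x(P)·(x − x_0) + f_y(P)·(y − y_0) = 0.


Tangent line at P: -5*x + 8*y + 11 = 0.

Step 1: f(-1, -2) = 0, so P lies on C.
Step 2: partial derivatives
  f_x(x, y) = -6*x**2 - 2*x*y - 4*x + y**2 + 2*y + 1, f_y(x, y) = -x**2 + 2*x*y + 2*x - 4*y - 1.
  f_x(P) = -5, f_y(P) = 8 (gradient nonzero, so P is smooth).
Step 3: tangent line at P: -5·(x − -1) + 8·(y − -2) = 0.
Expanding: -5*x + 8*y + 11 = 0.


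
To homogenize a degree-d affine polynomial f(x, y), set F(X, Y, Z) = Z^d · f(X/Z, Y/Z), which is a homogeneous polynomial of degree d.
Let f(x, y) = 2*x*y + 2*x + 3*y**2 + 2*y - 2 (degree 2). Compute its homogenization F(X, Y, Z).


F(X, Y, Z) = 2*X*Y + 2*X*Z + 3*Y**2 + 2*Y*Z - 2*Z**2

deg(f) = 2.
Substitute x = X/Z, y = Y/Z into f, then multiply by Z^2.
  monomial 2·x^1·y^1 ↦ 2·X^1·Y^1·Z^0.
  monomial 2·x^1·y^0 ↦ 2·X^1·Y^0·Z^1.
  monomial 3·x^0·y^2 ↦ 3·X^0·Y^2·Z^0.
  monomial 2·x^0·y^1 ↦ 2·X^0·Y^1·Z^1.
  monomial -2·x^0·y^0 ↦ -2·X^0·Y^0·Z^2.
Collecting: F(X, Y, Z) = 2*X*Y + 2*X*Z + 3*Y**2 + 2*Y*Z - 2*Z**2.


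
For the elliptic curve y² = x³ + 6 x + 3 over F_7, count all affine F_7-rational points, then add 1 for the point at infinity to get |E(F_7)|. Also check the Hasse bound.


Affine points = {(2, 3), (2, 4), (4, 0), (5, 2), (5, 5)}; affine count = 5; |E(F_7)| = 6.

Discriminant check: Δ ∝ 4a³ + 27b² = 4·6³ + 27·3² = 4·216 + 27·9 ≡ 1 (mod 7). Nonzero ⇒ E is nonsingular.
For each x ∈ F_7, compute rhs = x³ + 6·x + 3 mod 7, then count y ∈ F_7 with y² ≡ rhs.
  x = 0: rhs = 3, matching y values: none (0 points).
  x = 1: rhs = 3, matching y values: none (0 points).
  x = 2: rhs = 2, matching y values: 3, 4 (2 points).
  x = 3: rhs = 6, matching y values: none (0 points).
  x = 4: rhs = 0, matching y values: 0 (1 points).
  x = 5: rhs = 4, matching y values: 2, 5 (2 points).
  x = 6: rhs = 3, matching y values: none (0 points).
Total affine count: 5.
Full point count |E(F_7)| = 5 + 1 = 6.
Hasse bound: |6 − (7+1)| = |-2| = 2 ≤ 2√7 ≈ 5.2915 ✓.


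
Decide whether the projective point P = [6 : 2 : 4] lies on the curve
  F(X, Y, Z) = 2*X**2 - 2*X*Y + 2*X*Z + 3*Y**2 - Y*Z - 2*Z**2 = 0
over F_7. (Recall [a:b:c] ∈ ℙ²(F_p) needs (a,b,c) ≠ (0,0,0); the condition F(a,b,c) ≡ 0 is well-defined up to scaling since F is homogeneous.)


F(6,2,4) ≡ 5 (mod 7); P is NOT on the curve.

Evaluate F(6, 2, 4) term-by-term (mod 7).
  2*X**2 ↦ 2·36·1·1 = 72
  -2*X*Y ↦ -2·6·2·1 = -24
  2*X*Z ↦ 2·6·1·4 = 48
  3*Y**2 ↦ 3·1·4·1 = 12
  -Y*Z ↦ -1·1·2·4 = -8
  -2*Z**2 ↦ -2·1·1·16 = -32
Sum: F(6, 2, 4) = (72) + (-24) + (48) + (12) + (-8) + (-32) = 68.
Reducing mod 7: 68 ≡ 5 (mod 7).
Since F(a, b, c) ≡ 5 ≠ 0 (mod 7), P does NOT lie on the curve.


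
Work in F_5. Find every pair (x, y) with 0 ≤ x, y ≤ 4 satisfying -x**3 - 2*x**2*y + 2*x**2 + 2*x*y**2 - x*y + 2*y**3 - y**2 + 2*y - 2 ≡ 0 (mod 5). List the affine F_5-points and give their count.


Affine F_5-points: {(2, 1), (2, 2), (2, 3), (4, 4)}; count = 4.

For each of the 25 pairs (x, y) ∈ F_5², evaluate f(x, y) mod 5. Record the zeros.
  x = 0: [0↦3, 1↦1, 2↦4, 3↦4, 4↦3]  zeros at y ∈ ∅
  x = 1: [0↦4, 1↦1, 2↦2, 3↦4, 4↦4]  zeros at y ∈ ∅
  x = 2: [0↦3, 1↦0, 2↦0, 3↦0, 4↦2]  zeros at y ∈ {1, 2, 3}
  x = 3: [0↦4, 1↦2, 2↦2, 3↦1, 4↦1]  zeros at y ∈ ∅
  x = 4: [0↦1, 1↦1, 2↦2, 3↦1, 4↦0]  zeros at y ∈ {4}
Collecting zeros: affine points = {(2, 1), (2, 2), (2, 3), (4, 4)}.
Total count |C(F_5)_aff| = 4.


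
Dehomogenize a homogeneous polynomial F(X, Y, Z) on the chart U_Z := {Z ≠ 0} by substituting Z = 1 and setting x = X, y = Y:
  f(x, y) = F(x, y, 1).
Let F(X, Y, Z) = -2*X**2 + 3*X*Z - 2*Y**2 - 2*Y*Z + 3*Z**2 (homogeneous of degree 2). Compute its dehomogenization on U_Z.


f(x, y) = -2*x**2 + 3*x - 2*y**2 - 2*y + 3

On U_Z we set Z = 1. Each monomial c·X^i·Y^j·Z^k in F becomes c·x^i·y^j·1^k = c·x^i·y^j.
Substituting Z = 1: F(X, Y, 1) = -2*x**2 + 3*x - 2*y**2 - 2*y + 3.
Note: deg(f) ≤ deg(F) = 2; strict inequality happens when F is divisible by Z (lost terms).


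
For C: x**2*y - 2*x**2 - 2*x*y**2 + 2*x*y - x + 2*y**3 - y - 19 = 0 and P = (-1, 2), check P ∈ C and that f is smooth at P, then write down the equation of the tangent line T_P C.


Tangent line at P: -5*x + 30*y - 65 = 0.

Step 1: f(-1, 2) = 0, so P lies on C.
Step 2: partial derivatives
  f_x(x, y) = 2*x*y - 4*x - 2*y**2 + 2*y - 1, f_y(x, y) = x**2 - 4*x*y + 2*x + 6*y**2 - 1.
  f_x(P) = -5, f_y(P) = 30 (gradient nonzero, so P is smooth).
Step 3: tangent line at P: -5·(x − -1) + 30·(y − 2) = 0.
Expanding: -5*x + 30*y - 65 = 0.


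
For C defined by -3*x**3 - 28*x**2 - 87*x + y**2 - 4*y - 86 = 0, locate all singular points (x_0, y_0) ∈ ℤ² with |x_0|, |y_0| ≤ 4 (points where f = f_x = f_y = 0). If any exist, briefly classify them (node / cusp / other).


Singular points: {(-3, 2)}; classification: node.

Compute partial derivatives:
  f_x = -9*x**2 - 56*x - 87.
  f_y = 2*y - 4.
Scan x_0 ∈ {−4, ..., 4}. For each x_0, f_y(x_0, y) is a polynomial in y; find its integer roots y ∈ {−4, ..., 4}, then test f_x and f at those candidates.
  x = -4: f_y(-4, y) = 2*y - 4; vanishes at y ∈ {2}. (-4, 2): f_x = -7 ≠ 0.
  x = -3: f_y(-3, y) = 2*y - 4; vanishes at y ∈ {2}. (-3, 2): f_x = 0, f = 0 — SINGULAR.
  x = -2: f_y(-2, y) = 2*y - 4; vanishes at y ∈ {2}. (-2, 2): f_x = -11 ≠ 0.
  x = -1: f_y(-1, y) = 2*y - 4; vanishes at y ∈ {2}. (-1, 2): f_x = -40 ≠ 0.
  x = 0: f_y(0, y) = 2*y - 4; vanishes at y ∈ {2}. (0, 2): f_x = -87 ≠ 0.
  x = 1: f_y(1, y) = 2*y - 4; vanishes at y ∈ {2}. (1, 2): f_x = -152 ≠ 0.
  x = 2: f_y(2, y) = 2*y - 4; vanishes at y ∈ {2}. (2, 2): f_x = -235 ≠ 0.
  x = 3: f_y(3, y) = 2*y - 4; vanishes at y ∈ {2}. (3, 2): f_x = -336 ≠ 0.
  x = 4: f_y(4, y) = 2*y - 4; vanishes at y ∈ {2}. (4, 2): f_x = -455 ≠ 0.
Only singular point on the grid: (-3, 2).
Classify: substitute x = -3 + u, y = 2 + v and expand: f = -3*u**3 - u**2 + v**2.
No constant or linear terms (consistent with a singular point). Quadratic part: -u**2 + v**2. Cubic part: -3*u**3.
The quadratic part v**2 - u**2 = (v − u)(v + u) splits into two distinct linear factors, so there are two distinct tangent lines y − 2 = ±(x − -3) — this is a node (ordinary double point).
Classification: node.


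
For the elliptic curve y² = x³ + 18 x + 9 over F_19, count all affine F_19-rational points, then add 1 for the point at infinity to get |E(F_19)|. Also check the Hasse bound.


Affine points = {(0, 3), (0, 16), (1, 3), (1, 16), (8, 0), (9, 8), (9, 11), (10, 7), (10, 12), (15, 5), (15, 14), (16, 2), (16, 17), (18, 3), (18, 16)}; affine count = 15; |E(F_19)| = 16.

Discriminant check: Δ ∝ 4a³ + 27b² = 4·18³ + 27·9² = 4·5832 + 27·81 ≡ 17 (mod 19). Nonzero ⇒ E is nonsingular.
For each x ∈ F_19, compute rhs = x³ + 18·x + 9 mod 19, then count y ∈ F_19 with y² ≡ rhs.
  x = 0: rhs = 9, matching y values: 3, 16 (2 points).
  x = 1: rhs = 9, matching y values: 3, 16 (2 points).
  x = 2: rhs = 15, matching y values: none (0 points).
  x = 3: rhs = 14, matching y values: none (0 points).
  x = 4: rhs = 12, matching y values: none (0 points).
  x = 5: rhs = 15, matching y values: none (0 points).
  x = 6: rhs = 10, matching y values: none (0 points).
  x = 7: rhs = 3, matching y values: none (0 points).
  x = 8: rhs = 0, matching y values: 0 (1 points).
  x = 9: rhs = 7, matching y values: 8, 11 (2 points).
  x = 10: rhs = 11, matching y values: 7, 12 (2 points).
  x = 11: rhs = 18, matching y values: none (0 points).
  x = 12: rhs = 15, matching y values: none (0 points).
  x = 13: rhs = 8, matching y values: none (0 points).
  x = 14: rhs = 3, matching y values: none (0 points).
  x = 15: rhs = 6, matching y values: 5, 14 (2 points).
  x = 16: rhs = 4, matching y values: 2, 17 (2 points).
  x = 17: rhs = 3, matching y values: none (0 points).
  x = 18: rhs = 9, matching y values: 3, 16 (2 points).
Total affine count: 15.
Full point count |E(F_19)| = 15 + 1 = 16.
Hasse bound: |16 − (19+1)| = |-4| = 4 ≤ 2√19 ≈ 8.7178 ✓.


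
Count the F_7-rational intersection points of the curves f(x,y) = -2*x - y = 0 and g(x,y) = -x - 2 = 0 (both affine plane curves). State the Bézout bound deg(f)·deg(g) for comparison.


Common zeros: {(5, 4)}; count = 1; Bézout bound = 1.

deg(f) = 1, deg(g) = 1, so Bézout bound = 1.
Scan x ∈ F_7. For each x, list the y ∈ F_7 with f(x, y) ≡ 0 and those with g(x, y) ≡ 0 (mod 7); the common zeros in that column are the intersection.
  x = 0: f ≡ 0 at y ∈ {0}; g ≡ 0 at y ∈ ∅; common: ∅.
  x = 1: f ≡ 0 at y ∈ {5}; g ≡ 0 at y ∈ ∅; common: ∅.
  x = 2: f ≡ 0 at y ∈ {3}; g ≡ 0 at y ∈ ∅; common: ∅.
  x = 3: f ≡ 0 at y ∈ {1}; g ≡ 0 at y ∈ ∅; common: ∅.
  x = 4: f ≡ 0 at y ∈ {6}; g ≡ 0 at y ∈ ∅; common: ∅.
  x = 5: f ≡ 0 at y ∈ {4}; g ≡ 0 at y ∈ {0, 1, 2, 3, 4, 5, 6}; common: {4}.
  x = 6: f ≡ 0 at y ∈ {2}; g ≡ 0 at y ∈ ∅; common: ∅.
Collecting: common zeros = {(5, 4)}, so the count is 1.
Comparison with the Bézout bound: 1 ≤ 1 = deg(f)·deg(g), as expected for curves with no common component (the bound is attained).


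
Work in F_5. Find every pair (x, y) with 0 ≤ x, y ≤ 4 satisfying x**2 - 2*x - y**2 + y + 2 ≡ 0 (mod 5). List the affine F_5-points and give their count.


Affine F_5-points: {(0, 2), (0, 4), (1, 3), (2, 2), (2, 4), (3, 0), (3, 1), (4, 0), (4, 1)}; count = 9.

For each of the 25 pairs (x, y) ∈ F_5², evaluate f(x, y) mod 5. Record the zeros.
  x = 0: [0↦2, 1↦2, 2↦0, 3↦1, 4↦0]  zeros at y ∈ {2, 4}
  x = 1: [0↦1, 1↦1, 2↦4, 3↦0, 4↦4]  zeros at y ∈ {3}
  x = 2: [0↦2, 1↦2, 2↦0, 3↦1, 4↦0]  zeros at y ∈ {2, 4}
  x = 3: [0↦0, 1↦0, 2↦3, 3↦4, 4↦3]  zeros at y ∈ {0, 1}
  x = 4: [0↦0, 1↦0, 2↦3, 3↦4, 4↦3]  zeros at y ∈ {0, 1}
Collecting zeros: affine points = {(0, 2), (0, 4), (1, 3), (2, 2), (2, 4), (3, 0), (3, 1), (4, 0), (4, 1)}.
Total count |C(F_5)_aff| = 9.


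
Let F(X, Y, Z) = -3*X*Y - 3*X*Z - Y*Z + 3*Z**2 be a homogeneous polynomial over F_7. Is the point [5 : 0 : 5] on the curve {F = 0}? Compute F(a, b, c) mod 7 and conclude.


F(5,0,5) ≡ 0 (mod 7); P is on the curve.

Evaluate F(5, 0, 5) term-by-term (mod 7).
  -3*X*Y ↦ -3·5·0·1 = 0
  -3*X*Z ↦ -3·5·1·5 = -75
  -Y*Z ↦ -1·1·0·5 = 0
  3*Z**2 ↦ 3·1·1·25 = 75
Sum: F(5, 0, 5) = (0) + (-75) + (0) + (75) = 0.
Reducing mod 7: 0 ≡ 0 (mod 7).
Since F(a, b, c) ≡ 0 (mod 7), P lies on the curve.


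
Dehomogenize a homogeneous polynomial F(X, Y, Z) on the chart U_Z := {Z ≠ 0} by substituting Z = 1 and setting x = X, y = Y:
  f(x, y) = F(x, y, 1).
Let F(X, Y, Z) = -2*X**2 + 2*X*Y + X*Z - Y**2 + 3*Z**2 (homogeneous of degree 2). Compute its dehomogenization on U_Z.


f(x, y) = -2*x**2 + 2*x*y + x - y**2 + 3

On U_Z we set Z = 1. Each monomial c·X^i·Y^j·Z^k in F becomes c·x^i·y^j·1^k = c·x^i·y^j.
Substituting Z = 1: F(X, Y, 1) = -2*x**2 + 2*x*y + x - y**2 + 3.
Note: deg(f) ≤ deg(F) = 2; strict inequality happens when F is divisible by Z (lost terms).


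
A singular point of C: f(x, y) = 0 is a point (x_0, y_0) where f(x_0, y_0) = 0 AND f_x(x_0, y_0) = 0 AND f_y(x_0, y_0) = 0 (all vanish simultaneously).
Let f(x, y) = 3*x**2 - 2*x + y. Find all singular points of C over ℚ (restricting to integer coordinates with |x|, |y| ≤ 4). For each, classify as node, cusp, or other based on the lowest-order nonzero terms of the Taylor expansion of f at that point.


No singular points in the scanned grid; C is smooth there.

Compute partial derivatives:
  f_x = 6*x - 2.
  f_y = 1.
f_y = 1 is a nonzero constant, so f_y never vanishes: no point (x, y) can satisfy f = f_x = f_y = 0. In particular no (x, y) ∈ {−4, ..., 4}² is singular; the curve is smooth.


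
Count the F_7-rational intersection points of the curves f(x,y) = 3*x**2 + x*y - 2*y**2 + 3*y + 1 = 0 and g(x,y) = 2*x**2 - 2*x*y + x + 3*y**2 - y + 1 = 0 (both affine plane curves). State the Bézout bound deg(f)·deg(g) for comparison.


Common zeros: {(3, 3)}; count = 1; Bézout bound = 4.

deg(f) = 2, deg(g) = 2, so Bézout bound = 4.
Scan x ∈ F_7. For each x, list the y ∈ F_7 with f(x, y) ≡ 0 and those with g(x, y) ≡ 0 (mod 7); the common zeros in that column are the intersection.
  x = 0: f ≡ 0 at y ∈ ∅; g ≡ 0 at y ∈ ∅; common: ∅.
  x = 1: f ≡ 0 at y ∈ ∅; g ≡ 0 at y ∈ ∅; common: ∅.
  x = 2: f ≡ 0 at y ∈ ∅; g ≡ 0 at y ∈ ∅; common: ∅.
  x = 3: f ≡ 0 at y ∈ {0, 3}; g ≡ 0 at y ∈ {3, 4}; common: {3}.
  x = 4: f ≡ 0 at y ∈ {0}; g ≡ 0 at y ∈ {4, 6}; common: ∅.
  x = 5: f ≡ 0 at y ∈ {2}; g ≡ 0 at y ∈ {0, 6}; common: ∅.
  x = 6: f ≡ 0 at y ∈ {2, 6}; g ≡ 0 at y ∈ ∅; common: ∅.
Collecting: common zeros = {(3, 3)}, so the count is 1.
Comparison with the Bézout bound: 1 ≤ 4 = deg(f)·deg(g), as expected for curves with no common component (the affine F_7-count falls short of the bound because intersections may lie at infinity, over extension fields, or carry multiplicity).


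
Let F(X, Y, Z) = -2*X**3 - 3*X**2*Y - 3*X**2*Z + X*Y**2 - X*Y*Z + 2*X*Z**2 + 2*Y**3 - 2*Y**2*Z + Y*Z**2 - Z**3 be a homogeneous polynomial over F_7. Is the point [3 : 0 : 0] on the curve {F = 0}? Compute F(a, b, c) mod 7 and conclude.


F(3,0,0) ≡ 2 (mod 7); P is NOT on the curve.

Evaluate F(3, 0, 0) term-by-term (mod 7).
  -2*X**3 ↦ -2·27·1·1 = -54
  -3*X**2*Y ↦ -3·9·0·1 = 0
  -3*X**2*Z ↦ -3·9·1·0 = 0
  X*Y**2 ↦ 1·3·0·1 = 0
  -X*Y*Z ↦ -1·3·0·0 = 0
  2*X*Z**2 ↦ 2·3·1·0 = 0
  2*Y**3 ↦ 2·1·0·1 = 0
  -2*Y**2*Z ↦ -2·1·0·0 = 0
  Y*Z**2 ↦ 1·1·0·0 = 0
  -Z**3 ↦ -1·1·1·0 = 0
Sum: F(3, 0, 0) = (-54) + (0) + (0) + (0) + (0) + (0) + (0) + (0) + (0) + (0) = -54.
Reducing mod 7: -54 ≡ 2 (mod 7).
Since F(a, b, c) ≡ 2 ≠ 0 (mod 7), P does NOT lie on the curve.


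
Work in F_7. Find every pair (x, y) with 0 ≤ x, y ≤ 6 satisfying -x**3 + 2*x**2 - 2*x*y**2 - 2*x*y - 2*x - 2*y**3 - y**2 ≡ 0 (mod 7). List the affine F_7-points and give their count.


Affine F_7-points: {(0, 0), (0, 3), (1, 5), (1, 6), (2, 5), (3, 6), (5, 6), (6, 5)}; count = 8.

For each of the 49 pairs (x, y) ∈ F_7², evaluate f(x, y) mod 7. Record the zeros.
  x = 0: [0↦0, 1↦4, 2↦1, 3↦0, 4↦3, 5↦5, 6↦1]  zeros at y ∈ {0, 3}
  x = 1: [0↦6, 1↦6, 2↦2, 3↦3, 4↦4, 5↦0, 6↦0]  zeros at y ∈ {5, 6}
  x = 2: [0↦3, 1↦6, 2↦1, 3↦4, 4↦3, 5↦0, 6↦4]  zeros at y ∈ {5}
  x = 3: [0↦6, 1↦5, 2↦6, 3↦4, 4↦1, 5↦6, 6↦0]  zeros at y ∈ {6}
  x = 4: [0↦2, 1↦4, 2↦4, 3↦4, 4↦6, 5↦5, 6↦3]  zeros at y ∈ ∅
  x = 5: [0↦6, 1↦4, 2↦3, 3↦5, 4↦5, 5↦5, 6↦0]  zeros at y ∈ {6}
  x = 6: [0↦5, 1↦6, 2↦4, 3↦1, 4↦6, 5↦0, 6↦6]  zeros at y ∈ {5}
Collecting zeros: affine points = {(0, 0), (0, 3), (1, 5), (1, 6), (2, 5), (3, 6), (5, 6), (6, 5)}.
Total count |C(F_7)_aff| = 8.


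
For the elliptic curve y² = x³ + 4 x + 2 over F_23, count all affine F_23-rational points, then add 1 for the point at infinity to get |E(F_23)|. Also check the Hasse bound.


Affine points = {(0, 5), (0, 18), (2, 8), (2, 15), (3, 8), (3, 15), (4, 6), (4, 17), (5, 3), (5, 20), (6, 9), (6, 14), (9, 10), (9, 13), (18, 8), (18, 15), (20, 3), (20, 20), (21, 3), (21, 20)}; affine count = 20; |E(F_23)| = 21.

Discriminant check: Δ ∝ 4a³ + 27b² = 4·4³ + 27·2² = 4·64 + 27·4 ≡ 19 (mod 23). Nonzero ⇒ E is nonsingular.
For each x ∈ F_23, compute rhs = x³ + 4·x + 2 mod 23, then count y ∈ F_23 with y² ≡ rhs.
  x = 0: rhs = 2, matching y values: 5, 18 (2 points).
  x = 1: rhs = 7, matching y values: none (0 points).
  x = 2: rhs = 18, matching y values: 8, 15 (2 points).
  x = 3: rhs = 18, matching y values: 8, 15 (2 points).
  x = 4: rhs = 13, matching y values: 6, 17 (2 points).
  x = 5: rhs = 9, matching y values: 3, 20 (2 points).
  x = 6: rhs = 12, matching y values: 9, 14 (2 points).
  x = 7: rhs = 5, matching y values: none (0 points).
  x = 8: rhs = 17, matching y values: none (0 points).
  x = 9: rhs = 8, matching y values: 10, 13 (2 points).
  x = 10: rhs = 7, matching y values: none (0 points).
  x = 11: rhs = 20, matching y values: none (0 points).
  x = 12: rhs = 7, matching y values: none (0 points).
  x = 13: rhs = 20, matching y values: none (0 points).
  x = 14: rhs = 19, matching y values: none (0 points).
  x = 15: rhs = 10, matching y values: none (0 points).
  x = 16: rhs = 22, matching y values: none (0 points).
  x = 17: rhs = 15, matching y values: none (0 points).
  x = 18: rhs = 18, matching y values: 8, 15 (2 points).
  x = 19: rhs = 14, matching y values: none (0 points).
  x = 20: rhs = 9, matching y values: 3, 20 (2 points).
  x = 21: rhs = 9, matching y values: 3, 20 (2 points).
  x = 22: rhs = 20, matching y values: none (0 points).
Total affine count: 20.
Full point count |E(F_23)| = 20 + 1 = 21.
Hasse bound: |21 − (23+1)| = |-3| = 3 ≤ 2√23 ≈ 9.5917 ✓.


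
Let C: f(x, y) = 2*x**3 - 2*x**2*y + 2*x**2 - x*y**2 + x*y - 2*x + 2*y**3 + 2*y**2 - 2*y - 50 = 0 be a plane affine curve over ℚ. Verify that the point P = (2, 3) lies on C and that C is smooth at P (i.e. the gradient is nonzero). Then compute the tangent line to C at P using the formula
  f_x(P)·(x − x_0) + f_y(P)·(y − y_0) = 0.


Tangent line at P: 46*y - 138 = 0.

Step 1: f(2, 3) = 0, so P lies on C.
Step 2: partial derivatives
  f_x(x, y) = 6*x**2 - 4*x*y + 4*x - y**2 + y - 2, f_y(x, y) = -2*x**2 - 2*x*y + x + 6*y**2 + 4*y - 2.
  f_x(P) = 0, f_y(P) = 46 (gradient nonzero, so P is smooth).
Step 3: tangent line at P: 0·(x − 2) + 46·(y − 3) = 0.
Expanding: 46*y - 138 = 0.


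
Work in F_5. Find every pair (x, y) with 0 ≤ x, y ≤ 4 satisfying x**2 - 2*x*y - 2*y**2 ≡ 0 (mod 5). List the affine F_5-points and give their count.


Affine F_5-points: {(0, 0)}; count = 1.

For each of the 25 pairs (x, y) ∈ F_5², evaluate f(x, y) mod 5. Record the zeros.
  x = 0: [0↦0, 1↦3, 2↦2, 3↦2, 4↦3]  zeros at y ∈ {0}
  x = 1: [0↦1, 1↦2, 2↦4, 3↦2, 4↦1]  zeros at y ∈ ∅
  x = 2: [0↦4, 1↦3, 2↦3, 3↦4, 4↦1]  zeros at y ∈ ∅
  x = 3: [0↦4, 1↦1, 2↦4, 3↦3, 4↦3]  zeros at y ∈ ∅
  x = 4: [0↦1, 1↦1, 2↦2, 3↦4, 4↦2]  zeros at y ∈ ∅
Collecting zeros: affine points = {(0, 0)}.
Total count |C(F_5)_aff| = 1.


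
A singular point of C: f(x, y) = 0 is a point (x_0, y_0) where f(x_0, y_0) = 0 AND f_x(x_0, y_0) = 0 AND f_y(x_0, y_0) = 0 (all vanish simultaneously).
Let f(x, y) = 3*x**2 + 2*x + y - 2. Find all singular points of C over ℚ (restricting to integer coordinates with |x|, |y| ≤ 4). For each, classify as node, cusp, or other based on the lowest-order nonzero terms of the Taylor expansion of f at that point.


No singular points in the scanned grid; C is smooth there.

Compute partial derivatives:
  f_x = 6*x + 2.
  f_y = 1.
f_y = 1 is a nonzero constant, so f_y never vanishes: no point (x, y) can satisfy f = f_x = f_y = 0. In particular no (x, y) ∈ {−4, ..., 4}² is singular; the curve is smooth.
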